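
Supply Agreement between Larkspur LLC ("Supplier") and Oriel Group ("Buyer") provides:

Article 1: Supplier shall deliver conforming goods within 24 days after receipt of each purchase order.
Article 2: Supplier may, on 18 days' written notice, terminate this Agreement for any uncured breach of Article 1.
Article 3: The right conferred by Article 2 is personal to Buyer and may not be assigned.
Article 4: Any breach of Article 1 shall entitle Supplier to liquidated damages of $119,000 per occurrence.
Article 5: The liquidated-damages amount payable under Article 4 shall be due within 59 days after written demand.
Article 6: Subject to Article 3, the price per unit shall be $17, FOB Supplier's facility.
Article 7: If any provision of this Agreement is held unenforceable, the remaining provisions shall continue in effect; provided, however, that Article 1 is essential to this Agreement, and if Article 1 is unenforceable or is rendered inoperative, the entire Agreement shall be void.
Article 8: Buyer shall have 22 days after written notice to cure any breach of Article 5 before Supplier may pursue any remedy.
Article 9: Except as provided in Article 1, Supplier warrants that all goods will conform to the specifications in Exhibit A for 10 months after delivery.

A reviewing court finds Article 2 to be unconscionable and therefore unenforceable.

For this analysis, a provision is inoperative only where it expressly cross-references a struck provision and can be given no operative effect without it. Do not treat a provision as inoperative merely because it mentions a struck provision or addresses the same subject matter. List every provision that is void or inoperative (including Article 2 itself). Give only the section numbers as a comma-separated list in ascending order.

2, 3

Article 2 is struck. Article 3 has no operative effect of its own apart from Article 2 and is therefore inoperative. Although Article 6 refers to Article 3, its operative terms do not depend on Article 3, so it remains in effect. Article 7 makes Article 1 an essential term, but Article 1 is unaffected, so the severability proviso in Article 7 preserves the remaining provisions. Article 1, Article 4, Article 5, Article 6, Article 7, Article 8, and Article 9 remain in effect.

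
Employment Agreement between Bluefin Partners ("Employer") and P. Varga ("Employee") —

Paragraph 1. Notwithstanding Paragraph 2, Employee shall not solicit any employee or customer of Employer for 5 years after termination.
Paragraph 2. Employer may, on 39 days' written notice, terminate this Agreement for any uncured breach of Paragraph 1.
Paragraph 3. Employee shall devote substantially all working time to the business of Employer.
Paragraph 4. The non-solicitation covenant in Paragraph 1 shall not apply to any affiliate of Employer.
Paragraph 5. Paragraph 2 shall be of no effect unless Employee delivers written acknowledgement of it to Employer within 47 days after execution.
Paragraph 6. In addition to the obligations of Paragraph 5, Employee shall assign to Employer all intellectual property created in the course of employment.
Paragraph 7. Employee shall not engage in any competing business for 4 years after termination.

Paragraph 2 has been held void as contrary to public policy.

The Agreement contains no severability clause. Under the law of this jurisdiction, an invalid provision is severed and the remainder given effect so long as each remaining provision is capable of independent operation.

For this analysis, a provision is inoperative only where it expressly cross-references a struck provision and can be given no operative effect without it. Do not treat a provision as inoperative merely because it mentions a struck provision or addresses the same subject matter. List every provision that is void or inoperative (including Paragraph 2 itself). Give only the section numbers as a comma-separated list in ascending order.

2, 5

Paragraph 2 is struck. Paragraph 5 merely fixes the acknowledgement condition for Paragraph 2; with Paragraph 2 gone it has nothing to operate on and falls away. Although Paragraph 1 refers to Paragraph 2, its operative terms do not depend on Paragraph 2, so it remains in effect. Although Paragraph 6 refers to Paragraph 5, its operative terms do not depend on Paragraph 5, so it remains in effect. With no severability clause, the stated default rule severs what cannot stand and enforces each remaining provision that can operate on its own. That leaves Paragraph 1, Paragraph 3, Paragraph 4, Paragraph 6, and Paragraph 7 in effect.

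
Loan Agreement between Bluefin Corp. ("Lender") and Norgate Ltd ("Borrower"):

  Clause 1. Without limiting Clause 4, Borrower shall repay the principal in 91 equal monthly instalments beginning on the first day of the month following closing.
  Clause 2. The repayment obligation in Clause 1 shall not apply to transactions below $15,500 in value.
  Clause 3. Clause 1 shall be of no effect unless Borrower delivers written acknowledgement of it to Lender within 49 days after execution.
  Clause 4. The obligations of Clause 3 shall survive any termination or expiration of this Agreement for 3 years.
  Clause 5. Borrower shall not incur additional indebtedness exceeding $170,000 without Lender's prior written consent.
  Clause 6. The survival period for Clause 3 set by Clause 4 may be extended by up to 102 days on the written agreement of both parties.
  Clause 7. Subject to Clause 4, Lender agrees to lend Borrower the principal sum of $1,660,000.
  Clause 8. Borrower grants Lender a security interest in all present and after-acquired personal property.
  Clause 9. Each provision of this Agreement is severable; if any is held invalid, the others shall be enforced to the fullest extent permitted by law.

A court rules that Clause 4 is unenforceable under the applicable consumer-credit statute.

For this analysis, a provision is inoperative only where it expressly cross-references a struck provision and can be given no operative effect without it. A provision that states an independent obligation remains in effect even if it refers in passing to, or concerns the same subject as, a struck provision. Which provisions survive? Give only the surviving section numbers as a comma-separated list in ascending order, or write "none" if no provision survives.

1, 2, 3, 5, 7, 8, 9

Clause 4 is struck. Clause 6 does nothing except set the extension of the survival period for Clause 3 by reference to Clause 4; with Clause 4 gone it has no independent effect and is inoperative. Although Clause 1 refers to Clause 4, its operative terms do not depend on Clause 4, so it remains in effect. Clause 7 mentions Clause 4 but its own obligation stands independently of Clause 4, so Clause 7 is not affected. Under the severability clause in Clause 9, the remaining provisions continue in force. That leaves Clause 1, Clause 2, Clause 3, Clause 5, Clause 7, Clause 8, and Clause 9 in effect.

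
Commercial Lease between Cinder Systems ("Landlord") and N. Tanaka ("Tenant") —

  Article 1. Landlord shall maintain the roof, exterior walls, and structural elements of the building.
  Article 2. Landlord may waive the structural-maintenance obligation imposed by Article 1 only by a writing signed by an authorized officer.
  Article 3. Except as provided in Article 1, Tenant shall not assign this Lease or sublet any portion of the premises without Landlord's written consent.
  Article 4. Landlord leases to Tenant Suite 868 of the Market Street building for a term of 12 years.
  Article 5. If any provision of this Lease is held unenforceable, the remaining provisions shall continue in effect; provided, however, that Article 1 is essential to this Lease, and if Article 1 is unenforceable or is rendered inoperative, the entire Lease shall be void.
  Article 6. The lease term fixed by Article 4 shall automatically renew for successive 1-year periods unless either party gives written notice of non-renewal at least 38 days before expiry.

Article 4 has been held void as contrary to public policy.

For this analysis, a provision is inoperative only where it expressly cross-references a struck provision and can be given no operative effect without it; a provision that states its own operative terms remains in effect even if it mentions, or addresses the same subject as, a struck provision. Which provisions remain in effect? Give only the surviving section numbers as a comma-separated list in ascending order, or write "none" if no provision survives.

1, 2, 3, 5

Article 4 is struck. Article 6 operates only by reference to Article 4, so it falls with Article 4. Article 5 makes Article 1 an essential term, but Article 1 is unaffected, so the severability proviso in Article 5 preserves the remaining provisions. That leaves Article 1, Article 2, Article 3, and Article 5 in effect.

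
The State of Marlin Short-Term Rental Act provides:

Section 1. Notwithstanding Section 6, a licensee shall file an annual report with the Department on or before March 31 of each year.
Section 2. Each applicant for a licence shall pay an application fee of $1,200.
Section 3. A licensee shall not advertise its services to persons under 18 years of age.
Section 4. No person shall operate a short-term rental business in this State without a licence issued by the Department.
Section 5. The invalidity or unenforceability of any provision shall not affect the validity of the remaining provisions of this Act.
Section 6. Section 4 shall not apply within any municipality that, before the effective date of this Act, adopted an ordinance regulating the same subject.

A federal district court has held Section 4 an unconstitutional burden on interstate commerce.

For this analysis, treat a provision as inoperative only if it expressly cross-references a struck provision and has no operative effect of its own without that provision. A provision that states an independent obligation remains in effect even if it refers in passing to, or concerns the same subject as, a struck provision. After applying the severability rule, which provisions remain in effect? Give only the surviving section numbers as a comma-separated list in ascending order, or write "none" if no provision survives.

Section 4 is struck. The only function of Section 6 is the local-preemption carve-out from Section 4, so it cannot stand once Section 4 is removed. Section 1 mentions Section 6 but its own obligation stands independently of Section 6, so Section 1 is not affected. Section 5 is a severability clause and preserves every provision that can still be given independent effect. Section 1, Section 2, Section 3, and Section 5 remain in effect.

1, 2, 3, 5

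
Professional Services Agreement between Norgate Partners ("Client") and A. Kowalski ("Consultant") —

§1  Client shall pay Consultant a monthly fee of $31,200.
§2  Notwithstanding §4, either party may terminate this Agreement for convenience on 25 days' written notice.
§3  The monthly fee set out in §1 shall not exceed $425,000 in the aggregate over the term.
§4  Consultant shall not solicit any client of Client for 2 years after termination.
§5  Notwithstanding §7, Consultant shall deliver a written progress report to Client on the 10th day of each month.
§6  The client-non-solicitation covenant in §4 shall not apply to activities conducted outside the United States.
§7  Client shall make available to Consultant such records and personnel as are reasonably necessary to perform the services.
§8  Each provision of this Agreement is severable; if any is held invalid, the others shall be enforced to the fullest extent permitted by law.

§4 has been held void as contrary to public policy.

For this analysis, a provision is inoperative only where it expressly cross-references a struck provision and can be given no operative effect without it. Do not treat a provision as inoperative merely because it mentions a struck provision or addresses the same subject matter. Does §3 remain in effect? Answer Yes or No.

Yes

§4 is struck. §6 does nothing except set the carve-out from the client-non-solicitation covenant by reference to §4; with §4 gone it has no independent effect and is inoperative. §2 mentions §4 but its own obligation stands independently of §4, so §2 is not affected. §8 is a severability clause and preserves every provision that can still be given independent effect. That leaves §1, §2, §3, §5, §7, and §8 in effect. §3 is among the surviving provisions, so the answer is yes.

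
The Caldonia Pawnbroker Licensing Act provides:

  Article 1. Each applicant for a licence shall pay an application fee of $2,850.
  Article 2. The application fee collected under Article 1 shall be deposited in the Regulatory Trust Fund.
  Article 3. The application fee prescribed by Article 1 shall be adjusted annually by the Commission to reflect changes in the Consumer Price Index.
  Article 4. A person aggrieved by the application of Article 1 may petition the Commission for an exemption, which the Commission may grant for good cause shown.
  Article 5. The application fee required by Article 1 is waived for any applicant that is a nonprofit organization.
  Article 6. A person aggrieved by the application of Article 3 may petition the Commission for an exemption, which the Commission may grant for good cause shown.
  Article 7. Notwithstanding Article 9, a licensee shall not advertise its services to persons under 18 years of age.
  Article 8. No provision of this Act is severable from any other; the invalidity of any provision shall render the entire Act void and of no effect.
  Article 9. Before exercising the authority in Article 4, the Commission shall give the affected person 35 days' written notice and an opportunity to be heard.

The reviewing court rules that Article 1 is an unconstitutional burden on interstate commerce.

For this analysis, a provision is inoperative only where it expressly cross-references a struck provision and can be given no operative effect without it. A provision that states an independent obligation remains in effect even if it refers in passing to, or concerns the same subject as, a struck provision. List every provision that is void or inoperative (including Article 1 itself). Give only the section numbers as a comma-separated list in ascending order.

Article 1 is struck. Article 2 does nothing except set the disposition of the application fee by reference to Article 1; with Article 1 gone it has no independent effect and is inoperative. Article 3 operates only by reference to Article 1, so it falls with Article 1. Article 4 has no operative effect of its own apart from Article 1 and is therefore inoperative. Article 5 does nothing except set the nonprofit waiver of the application fee by reference to Article 1; with Article 1 gone it has no independent effect and is inoperative. Article 6 merely fixes the exemption procedure for Article 3; with Article 3 gone it has nothing to operate on and falls away. Article 9 operates only by reference to Article 4, so it falls with Article 4. Article 8 provides that the Act is not severable, so the invalidity of any one provision voids the entire Act. No provision of the Act survives.

1, 2, 3, 4, 5, 6, 7, 8, 9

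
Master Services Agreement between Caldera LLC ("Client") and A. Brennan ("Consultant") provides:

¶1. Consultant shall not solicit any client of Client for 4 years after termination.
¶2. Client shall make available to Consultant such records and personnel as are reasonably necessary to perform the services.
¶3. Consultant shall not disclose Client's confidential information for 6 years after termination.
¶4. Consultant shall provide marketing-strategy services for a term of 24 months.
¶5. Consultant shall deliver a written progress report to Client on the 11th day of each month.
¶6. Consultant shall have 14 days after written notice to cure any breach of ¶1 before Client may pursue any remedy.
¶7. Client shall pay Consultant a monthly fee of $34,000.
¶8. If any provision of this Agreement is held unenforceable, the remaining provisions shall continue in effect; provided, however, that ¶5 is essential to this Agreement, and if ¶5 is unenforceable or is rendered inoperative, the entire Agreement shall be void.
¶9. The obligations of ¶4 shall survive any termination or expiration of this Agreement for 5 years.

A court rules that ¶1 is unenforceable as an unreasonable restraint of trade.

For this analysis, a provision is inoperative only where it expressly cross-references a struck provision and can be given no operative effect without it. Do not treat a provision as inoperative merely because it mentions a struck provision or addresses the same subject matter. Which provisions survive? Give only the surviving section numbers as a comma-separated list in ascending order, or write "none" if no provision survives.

2, 3, 4, 5, 7, 8, 9

¶1 is struck. The only function of ¶6 is the cure period for breach of ¶1, so it cannot stand once ¶1 is removed. ¶8 makes ¶5 an essential term, but ¶5 is unaffected, so the severability proviso in ¶8 preserves the remaining provisions. That leaves ¶2, ¶3, ¶4, ¶5, ¶7, ¶8, and ¶9 in effect.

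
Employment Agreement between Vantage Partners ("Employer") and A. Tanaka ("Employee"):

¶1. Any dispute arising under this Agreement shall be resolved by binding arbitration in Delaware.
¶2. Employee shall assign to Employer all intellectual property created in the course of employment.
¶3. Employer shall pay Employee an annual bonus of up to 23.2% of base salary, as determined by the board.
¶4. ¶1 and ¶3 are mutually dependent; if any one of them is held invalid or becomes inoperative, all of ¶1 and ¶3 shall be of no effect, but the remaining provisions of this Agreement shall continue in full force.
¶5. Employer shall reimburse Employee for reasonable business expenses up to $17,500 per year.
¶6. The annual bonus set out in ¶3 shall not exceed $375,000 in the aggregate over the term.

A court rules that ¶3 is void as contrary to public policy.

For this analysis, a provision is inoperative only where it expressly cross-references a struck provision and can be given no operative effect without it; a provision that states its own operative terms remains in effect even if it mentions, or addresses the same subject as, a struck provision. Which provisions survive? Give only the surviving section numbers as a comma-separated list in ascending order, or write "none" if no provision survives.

¶3 is struck. ¶6 operates only by reference to ¶3, so it falls with ¶3. ¶4 declares ¶1 and ¶3 mutually dependent; since one of them has fallen, all of them are of no effect. That brings down ¶1 as well. The remainder continues in force under ¶4. The provisions still in force are ¶2, ¶4, and ¶5.

2, 4, 5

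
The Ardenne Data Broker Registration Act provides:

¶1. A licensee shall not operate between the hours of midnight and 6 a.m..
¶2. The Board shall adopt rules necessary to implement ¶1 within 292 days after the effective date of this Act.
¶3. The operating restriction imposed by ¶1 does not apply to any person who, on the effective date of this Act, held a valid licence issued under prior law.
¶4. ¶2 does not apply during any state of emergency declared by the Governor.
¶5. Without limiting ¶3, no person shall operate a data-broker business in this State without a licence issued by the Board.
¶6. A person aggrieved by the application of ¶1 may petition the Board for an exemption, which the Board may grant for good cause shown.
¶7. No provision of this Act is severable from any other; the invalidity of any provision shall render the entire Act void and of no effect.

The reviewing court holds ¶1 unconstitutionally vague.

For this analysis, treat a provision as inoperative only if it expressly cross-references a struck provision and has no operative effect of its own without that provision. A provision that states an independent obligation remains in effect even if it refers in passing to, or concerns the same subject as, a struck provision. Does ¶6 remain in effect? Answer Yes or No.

¶1 is struck. The only function of ¶2 is the rulemaking mandate for ¶1, so it cannot stand once ¶1 is removed. ¶3 merely fixes the grandfather exemption from ¶1; with ¶1 gone it has nothing to operate on and falls away. ¶6 has no operative effect of its own apart from ¶1 and is therefore inoperative. The only function of ¶4 is the emergency suspension of ¶2, so it cannot stand once ¶2 is removed. ¶7 provides that the Act is not severable, so the invalidity of any one provision voids the entire Act. No provision of the Act survives. ¶6 is among the inoperative provisions, so the answer is no.

No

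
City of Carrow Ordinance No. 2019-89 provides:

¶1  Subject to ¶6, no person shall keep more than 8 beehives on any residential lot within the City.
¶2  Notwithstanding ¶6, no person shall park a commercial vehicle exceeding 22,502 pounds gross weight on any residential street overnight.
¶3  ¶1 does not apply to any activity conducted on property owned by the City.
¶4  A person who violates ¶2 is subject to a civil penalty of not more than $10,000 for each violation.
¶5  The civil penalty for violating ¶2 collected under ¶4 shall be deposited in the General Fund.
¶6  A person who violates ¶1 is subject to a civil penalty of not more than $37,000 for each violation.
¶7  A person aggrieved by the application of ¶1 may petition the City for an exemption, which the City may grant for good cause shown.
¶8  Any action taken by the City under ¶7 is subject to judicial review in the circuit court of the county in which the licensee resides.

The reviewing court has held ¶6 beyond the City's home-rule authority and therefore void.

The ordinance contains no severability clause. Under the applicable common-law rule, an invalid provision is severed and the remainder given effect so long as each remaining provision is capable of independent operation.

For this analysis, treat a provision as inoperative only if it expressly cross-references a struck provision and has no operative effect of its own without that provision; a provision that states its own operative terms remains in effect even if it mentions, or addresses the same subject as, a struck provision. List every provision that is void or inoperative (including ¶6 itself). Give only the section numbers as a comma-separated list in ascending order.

¶6 is struck. Although ¶1 refers to ¶6, its operative terms do not depend on ¶6, so it remains in effect. Although ¶2 refers to ¶6, its operative terms do not depend on ¶6, so it remains in effect. No other provision's operative terms depend on ¶6. Under the stated default rule, only provisions that cannot operate independently fall away; the rest are enforced. That leaves ¶1, ¶2, ¶3, ¶4, ¶5, ¶7, and ¶8 in effect.

6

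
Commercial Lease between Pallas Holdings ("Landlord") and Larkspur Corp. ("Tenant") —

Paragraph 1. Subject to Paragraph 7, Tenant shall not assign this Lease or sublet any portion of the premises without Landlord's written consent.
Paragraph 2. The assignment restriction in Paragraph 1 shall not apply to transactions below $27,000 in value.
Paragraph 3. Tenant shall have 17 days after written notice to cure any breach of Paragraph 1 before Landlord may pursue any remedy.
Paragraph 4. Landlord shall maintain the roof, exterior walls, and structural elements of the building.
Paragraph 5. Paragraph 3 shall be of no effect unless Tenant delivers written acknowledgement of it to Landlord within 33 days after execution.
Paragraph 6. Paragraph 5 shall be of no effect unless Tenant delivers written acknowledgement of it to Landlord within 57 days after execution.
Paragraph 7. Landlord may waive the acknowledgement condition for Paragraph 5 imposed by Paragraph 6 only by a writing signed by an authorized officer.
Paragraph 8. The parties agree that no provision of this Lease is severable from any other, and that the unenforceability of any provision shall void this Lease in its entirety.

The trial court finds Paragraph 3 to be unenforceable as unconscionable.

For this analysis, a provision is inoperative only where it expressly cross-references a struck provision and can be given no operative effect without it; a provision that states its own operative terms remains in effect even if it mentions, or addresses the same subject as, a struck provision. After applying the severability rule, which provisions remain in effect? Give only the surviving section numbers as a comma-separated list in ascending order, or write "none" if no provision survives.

Paragraph 3 is struck. Paragraph 5 merely fixes the acknowledgement condition for Paragraph 3; with Paragraph 3 gone it has nothing to operate on and falls away. Paragraph 6 operates only by reference to Paragraph 5, so it falls with Paragraph 5. The only function of Paragraph 7 is the waiver condition for Paragraph 6, so it cannot stand once Paragraph 6 is removed. Paragraph 8 provides that the Lease is not severable, so the invalidity of any one provision voids the entire Lease. No provision of the Lease survives.

none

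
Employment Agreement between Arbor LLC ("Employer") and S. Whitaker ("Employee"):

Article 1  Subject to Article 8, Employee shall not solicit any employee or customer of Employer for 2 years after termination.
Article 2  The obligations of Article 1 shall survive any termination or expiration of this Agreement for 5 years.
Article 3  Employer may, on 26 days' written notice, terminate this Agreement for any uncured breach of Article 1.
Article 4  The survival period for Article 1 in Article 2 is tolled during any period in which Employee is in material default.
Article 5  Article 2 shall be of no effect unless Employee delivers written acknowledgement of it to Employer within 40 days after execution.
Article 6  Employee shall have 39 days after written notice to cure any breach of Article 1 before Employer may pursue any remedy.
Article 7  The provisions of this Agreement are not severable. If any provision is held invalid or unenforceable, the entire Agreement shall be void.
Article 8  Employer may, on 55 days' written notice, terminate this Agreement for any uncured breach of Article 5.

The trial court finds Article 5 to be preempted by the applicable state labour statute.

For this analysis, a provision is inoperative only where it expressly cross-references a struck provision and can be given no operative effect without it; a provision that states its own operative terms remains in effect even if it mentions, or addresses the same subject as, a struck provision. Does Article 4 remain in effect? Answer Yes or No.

No

Article 5 is struck. The only function of Article 8 is the termination right for breach of Article 5, so it cannot stand once Article 5 is removed. Article 7 provides that the Agreement is not severable, so the invalidity of any one provision voids the entire Agreement. No provision of the Agreement survives. Article 4 is among the inoperative provisions, so the answer is no.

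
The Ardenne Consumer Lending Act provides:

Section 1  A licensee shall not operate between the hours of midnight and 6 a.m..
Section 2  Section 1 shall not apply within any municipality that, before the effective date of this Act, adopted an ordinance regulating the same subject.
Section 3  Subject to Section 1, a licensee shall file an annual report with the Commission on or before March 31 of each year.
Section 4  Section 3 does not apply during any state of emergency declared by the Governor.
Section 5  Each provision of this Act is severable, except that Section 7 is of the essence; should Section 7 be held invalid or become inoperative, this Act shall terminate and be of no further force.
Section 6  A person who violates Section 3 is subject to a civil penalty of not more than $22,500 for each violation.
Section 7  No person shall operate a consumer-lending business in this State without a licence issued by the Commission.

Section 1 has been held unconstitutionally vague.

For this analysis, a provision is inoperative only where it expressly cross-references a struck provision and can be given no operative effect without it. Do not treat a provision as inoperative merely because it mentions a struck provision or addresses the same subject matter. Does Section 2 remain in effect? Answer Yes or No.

Section 1 is struck. Section 2 operates only by reference to Section 1, so it falls with Section 1. Although Section 3 refers to Section 1, its operative terms do not depend on Section 1, so it remains in effect. Section 5 makes Section 7 an essential term, but Section 7 is unaffected, so the severability proviso in Section 5 preserves the remaining provisions. The provisions still in force are Section 3, Section 4, Section 5, Section 6, and Section 7. Section 2 is among the inoperative provisions, so the answer is no.

No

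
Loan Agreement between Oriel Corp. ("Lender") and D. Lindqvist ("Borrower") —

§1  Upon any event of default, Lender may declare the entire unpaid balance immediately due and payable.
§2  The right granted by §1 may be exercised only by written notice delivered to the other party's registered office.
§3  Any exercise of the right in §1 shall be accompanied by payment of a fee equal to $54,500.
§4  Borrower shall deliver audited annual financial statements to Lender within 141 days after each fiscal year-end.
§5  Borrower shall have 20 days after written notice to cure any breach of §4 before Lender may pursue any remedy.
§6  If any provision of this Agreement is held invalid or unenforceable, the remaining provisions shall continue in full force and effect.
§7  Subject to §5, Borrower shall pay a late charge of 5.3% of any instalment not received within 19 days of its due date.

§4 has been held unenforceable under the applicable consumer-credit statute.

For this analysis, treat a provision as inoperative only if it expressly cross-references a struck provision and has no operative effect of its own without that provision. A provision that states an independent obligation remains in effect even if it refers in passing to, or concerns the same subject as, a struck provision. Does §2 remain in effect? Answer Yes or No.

§4 is struck. §5 has no operative effect of its own apart from §4 and is therefore inoperative. §7 mentions §5 but its own obligation stands independently of §5, so §7 is not affected. §6 is a severability clause and preserves every provision that can still be given independent effect. That leaves §1, §2, §3, §6, and §7 in effect. §2 is among the surviving provisions, so the answer is yes.

Yes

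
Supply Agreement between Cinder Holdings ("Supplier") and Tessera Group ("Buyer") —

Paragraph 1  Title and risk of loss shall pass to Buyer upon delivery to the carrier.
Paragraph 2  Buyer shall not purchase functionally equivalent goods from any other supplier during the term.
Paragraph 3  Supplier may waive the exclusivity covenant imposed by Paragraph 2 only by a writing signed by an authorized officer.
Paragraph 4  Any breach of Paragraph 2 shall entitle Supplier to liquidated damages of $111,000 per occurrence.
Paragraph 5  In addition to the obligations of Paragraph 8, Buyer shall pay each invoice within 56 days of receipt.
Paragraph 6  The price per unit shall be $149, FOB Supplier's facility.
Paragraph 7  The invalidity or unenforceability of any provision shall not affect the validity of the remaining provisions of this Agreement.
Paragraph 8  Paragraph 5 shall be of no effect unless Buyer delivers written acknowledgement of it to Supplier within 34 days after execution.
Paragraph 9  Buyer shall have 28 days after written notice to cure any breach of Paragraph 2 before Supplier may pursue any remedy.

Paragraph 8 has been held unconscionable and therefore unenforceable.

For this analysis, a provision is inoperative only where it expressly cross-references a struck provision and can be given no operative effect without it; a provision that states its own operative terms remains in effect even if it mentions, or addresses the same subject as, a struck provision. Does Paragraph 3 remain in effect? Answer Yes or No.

Yes

Paragraph 8 is struck. Paragraph 5 mentions Paragraph 8 but its own obligation stands independently of Paragraph 8, so Paragraph 5 is not affected. Nothing else in the Agreement is defined by reference to Paragraph 8. Paragraph 7 is a severability clause and preserves every provision that can still be given independent effect. That leaves Paragraph 1, Paragraph 2, Paragraph 3, Paragraph 4, Paragraph 5, Paragraph 6, Paragraph 7, and Paragraph 9 in effect. Paragraph 3 is among the surviving provisions, so the answer is yes.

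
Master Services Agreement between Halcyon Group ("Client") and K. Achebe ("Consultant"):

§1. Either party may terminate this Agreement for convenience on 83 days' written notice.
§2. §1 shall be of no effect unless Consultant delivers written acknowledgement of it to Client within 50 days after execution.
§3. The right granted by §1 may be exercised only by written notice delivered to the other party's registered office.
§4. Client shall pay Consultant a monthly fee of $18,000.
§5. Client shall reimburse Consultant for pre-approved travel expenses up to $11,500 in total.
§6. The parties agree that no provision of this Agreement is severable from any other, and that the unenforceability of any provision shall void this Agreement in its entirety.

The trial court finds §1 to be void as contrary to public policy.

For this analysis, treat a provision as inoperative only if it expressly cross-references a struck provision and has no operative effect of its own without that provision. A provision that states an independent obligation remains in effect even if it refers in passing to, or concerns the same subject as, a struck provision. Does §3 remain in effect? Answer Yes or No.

No

§1 is struck. §2 operates only by reference to §1, so it falls with §1. §3 has no operative effect of its own apart from §1 and is therefore inoperative. §6 provides that the Agreement is not severable, so the invalidity of any one provision voids the entire Agreement. No provision of the Agreement survives. §3 is among the inoperative provisions, so the answer is no.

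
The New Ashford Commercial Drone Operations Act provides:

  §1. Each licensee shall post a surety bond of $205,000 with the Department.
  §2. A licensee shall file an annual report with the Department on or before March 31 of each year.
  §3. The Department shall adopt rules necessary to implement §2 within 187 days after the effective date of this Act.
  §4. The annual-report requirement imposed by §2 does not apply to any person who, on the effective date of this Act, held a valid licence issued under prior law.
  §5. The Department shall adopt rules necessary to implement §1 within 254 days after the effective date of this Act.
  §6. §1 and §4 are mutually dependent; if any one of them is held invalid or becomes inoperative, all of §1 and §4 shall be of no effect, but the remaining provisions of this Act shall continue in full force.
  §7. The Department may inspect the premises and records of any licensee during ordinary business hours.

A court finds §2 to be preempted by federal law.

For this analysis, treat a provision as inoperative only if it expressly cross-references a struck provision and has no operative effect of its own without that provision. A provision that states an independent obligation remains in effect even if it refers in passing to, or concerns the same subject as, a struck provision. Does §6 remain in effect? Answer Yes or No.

Yes

§2 is struck. §3 merely fixes the rulemaking mandate for §2; with §2 gone it has nothing to operate on and falls away. §4 operates only by reference to §2, so it falls with §2. §6 declares §1 and §4 mutually dependent; since one of them has fallen, all of them are of no effect. That brings down §1 as well. §5 in turn depends solely on a provision now struck and likewise falls. The remainder continues in force under §6. §6 and §7 remain in effect. §6 is among the surviving provisions, so the answer is yes.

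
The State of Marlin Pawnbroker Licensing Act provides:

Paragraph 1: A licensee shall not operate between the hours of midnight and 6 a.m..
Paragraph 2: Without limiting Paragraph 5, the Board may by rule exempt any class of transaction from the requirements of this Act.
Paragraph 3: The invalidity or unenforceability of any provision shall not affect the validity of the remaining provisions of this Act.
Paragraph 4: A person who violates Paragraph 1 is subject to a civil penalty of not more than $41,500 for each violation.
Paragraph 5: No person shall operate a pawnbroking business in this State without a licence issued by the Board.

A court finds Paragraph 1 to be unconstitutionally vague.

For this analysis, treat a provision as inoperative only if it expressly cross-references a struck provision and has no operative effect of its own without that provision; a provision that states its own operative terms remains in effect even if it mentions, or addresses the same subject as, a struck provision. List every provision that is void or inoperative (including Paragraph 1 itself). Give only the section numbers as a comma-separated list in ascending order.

1, 4

Paragraph 1 is struck. Paragraph 4 operates only by reference to Paragraph 1, so it falls with Paragraph 1. Under the severability clause in Paragraph 3, the remaining provisions continue in force. The provisions still in force are Paragraph 2, Paragraph 3, and Paragraph 5.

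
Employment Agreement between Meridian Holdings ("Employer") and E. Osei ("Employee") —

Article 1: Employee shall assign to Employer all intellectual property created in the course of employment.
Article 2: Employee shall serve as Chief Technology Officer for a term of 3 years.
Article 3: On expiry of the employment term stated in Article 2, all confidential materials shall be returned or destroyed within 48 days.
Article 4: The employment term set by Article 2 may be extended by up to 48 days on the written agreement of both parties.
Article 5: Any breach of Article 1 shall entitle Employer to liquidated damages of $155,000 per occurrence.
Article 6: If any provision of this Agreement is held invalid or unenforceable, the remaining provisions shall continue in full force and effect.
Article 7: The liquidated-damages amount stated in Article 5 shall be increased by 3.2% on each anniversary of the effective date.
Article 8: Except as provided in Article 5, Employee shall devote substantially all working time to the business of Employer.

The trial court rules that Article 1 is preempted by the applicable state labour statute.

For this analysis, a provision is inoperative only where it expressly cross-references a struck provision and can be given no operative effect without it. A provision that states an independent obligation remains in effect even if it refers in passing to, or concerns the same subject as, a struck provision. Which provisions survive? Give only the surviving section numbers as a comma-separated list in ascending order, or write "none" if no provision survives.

2, 3, 4, 6, 8

Article 1 is struck. The whole of Article 5 is the liquidated-damages amount, defined by reference to Article 1, so Article 5 cannot stand once Article 1 is removed. Article 7 operates only by reference to Article 5, so it falls with Article 5. Article 8 mentions Article 5 but its own obligation stands independently of Article 5, so Article 8 is not affected. Under the severability clause in Article 6, the remaining provisions continue in force. That leaves Article 2, Article 3, Article 4, Article 6, and Article 8 in effect.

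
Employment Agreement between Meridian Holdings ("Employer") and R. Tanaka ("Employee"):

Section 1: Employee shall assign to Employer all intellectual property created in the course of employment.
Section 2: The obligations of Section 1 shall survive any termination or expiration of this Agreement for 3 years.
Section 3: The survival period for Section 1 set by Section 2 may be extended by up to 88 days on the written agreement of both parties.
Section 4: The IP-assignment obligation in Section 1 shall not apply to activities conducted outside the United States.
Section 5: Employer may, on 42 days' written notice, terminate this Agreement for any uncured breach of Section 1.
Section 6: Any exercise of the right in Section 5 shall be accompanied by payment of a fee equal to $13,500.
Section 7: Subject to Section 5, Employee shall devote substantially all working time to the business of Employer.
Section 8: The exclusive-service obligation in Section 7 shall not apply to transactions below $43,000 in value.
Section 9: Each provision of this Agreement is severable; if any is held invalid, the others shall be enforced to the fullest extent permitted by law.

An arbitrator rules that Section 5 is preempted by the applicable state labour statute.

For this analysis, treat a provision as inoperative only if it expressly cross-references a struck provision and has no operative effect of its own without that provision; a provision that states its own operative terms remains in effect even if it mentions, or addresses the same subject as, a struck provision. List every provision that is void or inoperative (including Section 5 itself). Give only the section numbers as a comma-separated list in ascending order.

Section 5 is struck. Section 6 operates only by reference to Section 5, so it falls with Section 5. Although Section 7 refers to Section 5, its operative terms do not depend on Section 5, so it remains in effect. Section 9 is a severability clause and preserves every provision that can still be given independent effect. That leaves Section 1, Section 2, Section 3, Section 4, Section 7, Section 8, and Section 9 in effect.

5, 6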